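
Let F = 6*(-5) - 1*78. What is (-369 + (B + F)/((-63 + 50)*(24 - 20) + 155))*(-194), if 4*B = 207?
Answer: 14768541/206 ≈ 71692.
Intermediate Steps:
B = 207/4 (B = (1/4)*207 = 207/4 ≈ 51.750)
F = -108 (F = -30 - 78 = -108)
(-369 + (B + F)/((-63 + 50)*(24 - 20) + 155))*(-194) = (-369 + (207/4 - 108)/((-63 + 50)*(24 - 20) + 155))*(-194) = (-369 - 225/(4*(-13*4 + 155)))*(-194) = (-369 - 225/(4*(-52 + 155)))*(-194) = (-369 - 225/4/103)*(-194) = (-369 - 225/4*1/103)*(-194) = (-369 - 225/412)*(-194) = -152253/412*(-194) = 14768541/206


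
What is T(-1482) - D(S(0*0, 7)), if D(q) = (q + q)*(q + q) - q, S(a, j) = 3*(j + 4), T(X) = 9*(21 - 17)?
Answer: -4287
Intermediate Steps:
T(X) = 36 (T(X) = 9*4 = 36)
S(a, j) = 12 + 3*j (S(a, j) = 3*(4 + j) = 12 + 3*j)
D(q) = -q + 4*q**2 (D(q) = (2*q)*(2*q) - q = 4*q**2 - q = -q + 4*q**2)
T(-1482) - D(S(0*0, 7)) = 36 - (12 + 3*7)*(-1 + 4*(12 + 3*7)) = 36 - (12 + 21)*(-1 + 4*(12 + 21)) = 36 - 33*(-1 + 4*33) = 36 - 33*(-1 + 132) = 36 - 33*131 = 36 - 1*4323 = 36 - 4323 = -4287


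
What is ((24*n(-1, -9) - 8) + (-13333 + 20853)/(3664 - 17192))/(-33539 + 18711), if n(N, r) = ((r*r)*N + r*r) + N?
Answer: 13763/6268537 ≈ 0.0021956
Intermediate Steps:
n(N, r) = N + r**2 + N*r**2 (n(N, r) = (r**2*N + r**2) + N = (N*r**2 + r**2) + N = (r**2 + N*r**2) + N = N + r**2 + N*r**2)
((24*n(-1, -9) - 8) + (-13333 + 20853)/(3664 - 17192))/(-33539 + 18711) = ((24*(-1 + (-9)**2 - 1*(-9)**2) - 8) + (-13333 + 20853)/(3664 - 17192))/(-33539 + 18711) = ((24*(-1 + 81 - 1*81) - 8) + 7520/(-13528))/(-14828) = ((24*(-1 + 81 - 81) - 8) + 7520*(-1/13528))*(-1/14828) = ((24*(-1) - 8) - 940/1691)*(-1/14828) = ((-24 - 8) - 940/1691)*(-1/14828) = (-32 - 940/1691)*(-1/14828) = -55052/1691*(-1/14828) = 13763/6268537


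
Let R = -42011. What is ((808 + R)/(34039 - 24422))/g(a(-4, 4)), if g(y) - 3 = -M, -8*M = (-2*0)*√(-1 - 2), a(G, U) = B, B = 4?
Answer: -41203/28851 ≈ -1.4281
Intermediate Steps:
a(G, U) = 4
M = 0 (M = -(-2*0)*√(-1 - 2)/8 = -0*√(-3) = -0*I*√3 = -⅛*0 = 0)
g(y) = 3 (g(y) = 3 - 1*0 = 3 + 0 = 3)
((808 + R)/(34039 - 24422))/g(a(-4, 4)) = ((808 - 42011)/(34039 - 24422))/3 = -41203/9617*(⅓) = -41203*1/9617*(⅓) = -41203/9617*⅓ = -41203/28851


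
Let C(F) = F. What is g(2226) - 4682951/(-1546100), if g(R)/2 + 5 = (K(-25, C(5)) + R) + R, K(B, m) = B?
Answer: 13678391351/1546100 ≈ 8847.0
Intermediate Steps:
g(R) = -60 + 4*R (g(R) = -10 + 2*((-25 + R) + R) = -10 + 2*(-25 + 2*R) = -10 + (-50 + 4*R) = -60 + 4*R)
g(2226) - 4682951/(-1546100) = (-60 + 4*2226) - 4682951/(-1546100) = (-60 + 8904) - 4682951*(-1/1546100) = 8844 + 4682951/1546100 = 13678391351/1546100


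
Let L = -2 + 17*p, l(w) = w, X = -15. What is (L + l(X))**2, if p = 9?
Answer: 18496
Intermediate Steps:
L = 151 (L = -2 + 17*9 = -2 + 153 = 151)
(L + l(X))**2 = (151 - 15)**2 = 136**2 = 18496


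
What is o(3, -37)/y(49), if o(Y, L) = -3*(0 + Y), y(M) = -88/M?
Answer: 441/88 ≈ 5.0114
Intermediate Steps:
o(Y, L) = -3*Y
o(3, -37)/y(49) = (-3*3)/((-88/49)) = -9/((-88*1/49)) = -9/(-88/49) = -9*(-49/88) = 441/88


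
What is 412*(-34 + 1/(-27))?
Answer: -378628/27 ≈ -14023.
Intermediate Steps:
412*(-34 + 1/(-27)) = 412*(-34 - 1/27) = 412*(-919/27) = -378628/27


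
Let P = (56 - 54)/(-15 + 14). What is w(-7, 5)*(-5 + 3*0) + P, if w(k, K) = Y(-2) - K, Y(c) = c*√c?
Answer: 23 + 10*I*√2 ≈ 23.0 + 14.142*I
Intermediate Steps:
P = -2 (P = 2/(-1) = 2*(-1) = -2)
Y(c) = c^(3/2)
w(k, K) = -K - 2*I*√2 (w(k, K) = (-2)^(3/2) - K = -2*I*√2 - K = -K - 2*I*√2)
w(-7, 5)*(-5 + 3*0) + P = (-1*5 - 2*I*√2)*(-5 + 3*0) - 2 = (-5 - 2*I*√2)*(-5 + 0) - 2 = (-5 - 2*I*√2)*(-5) - 2 = (25 + 10*I*√2) - 2 = 23 + 10*I*√2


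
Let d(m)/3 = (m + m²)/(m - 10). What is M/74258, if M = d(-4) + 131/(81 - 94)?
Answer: -1151/6757478 ≈ -0.00017033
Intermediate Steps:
d(m) = 3*(m + m²)/(-10 + m) (d(m) = 3*((m + m²)/(m - 10)) = 3*((m + m²)/(-10 + m)) = 3*(m + m²)/(-10 + m))
M = -1151/91 (M = 3*(-4)*(1 - 4)/(-10 - 4) + 131/(81 - 94) = 3*(-4)*(-3)/(-14) + 131/(-13) = 3*(-4)*(-1/14)*(-3) - 1/13*131 = -18/7 - 131/13 = -1151/91 ≈ -12.648)
M/74258 = -1151/91/74258 = -1151/91*1/74258 = -1151/6757478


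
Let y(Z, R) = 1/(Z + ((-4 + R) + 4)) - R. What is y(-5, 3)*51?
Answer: -357/2 ≈ -178.50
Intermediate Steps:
y(Z, R) = 1/(R + Z) - R (y(Z, R) = 1/(Z + R) - R = 1/(R + Z) - R)
y(-5, 3)*51 = ((1 - 1*3**2 - 1*3*(-5))/(3 - 5))*51 = ((1 - 1*9 + 15)/(-2))*51 = -(1 - 9 + 15)/2*51 = -1/2*7*51 = -7/2*51 = -357/2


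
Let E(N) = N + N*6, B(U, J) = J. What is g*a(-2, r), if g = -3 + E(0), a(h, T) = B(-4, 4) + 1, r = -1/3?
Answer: -15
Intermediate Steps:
E(N) = 7*N (E(N) = N + 6*N = 7*N)
r = -1/3 (r = -1*1/3 = -1/3 ≈ -0.33333)
a(h, T) = 5 (a(h, T) = 4 + 1 = 5)
g = -3 (g = -3 + 7*0 = -3 + 0 = -3)
g*a(-2, r) = -3*5 = -15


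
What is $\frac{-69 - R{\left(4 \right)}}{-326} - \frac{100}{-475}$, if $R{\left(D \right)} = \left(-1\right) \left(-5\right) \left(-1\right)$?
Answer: $\frac{1260}{3097} \approx 0.40685$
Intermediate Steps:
$R{\left(D \right)} = -5$ ($R{\left(D \right)} = 5 \left(-1\right) = -5$)
$\frac{-69 - R{\left(4 \right)}}{-326} - \frac{100}{-475} = \frac{-69 - -5}{-326} - \frac{100}{-475} = \left(-69 + 5\right) \left(- \frac{1}{326}\right) - - \frac{4}{19} = \left(-64\right) \left(- \frac{1}{326}\right) + \frac{4}{19} = \frac{32}{163} + \frac{4}{19} = \frac{1260}{3097}$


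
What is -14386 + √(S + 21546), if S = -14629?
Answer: -14386 + √6917 ≈ -14303.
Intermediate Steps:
-14386 + √(S + 21546) = -14386 + √(-14629 + 21546) = -14386 + √6917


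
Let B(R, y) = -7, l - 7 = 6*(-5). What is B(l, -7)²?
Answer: 49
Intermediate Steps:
l = -23 (l = 7 + 6*(-5) = 7 - 30 = -23)
B(l, -7)² = (-7)² = 49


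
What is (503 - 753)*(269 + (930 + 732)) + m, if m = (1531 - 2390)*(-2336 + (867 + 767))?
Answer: 120268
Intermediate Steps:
m = 603018 (m = -859*(-2336 + 1634) = -859*(-702) = 603018)
(503 - 753)*(269 + (930 + 732)) + m = (503 - 753)*(269 + (930 + 732)) + 603018 = -250*(269 + 1662) + 603018 = -250*1931 + 603018 = -482750 + 603018 = 120268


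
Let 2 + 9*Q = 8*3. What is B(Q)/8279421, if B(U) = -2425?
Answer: -2425/8279421 ≈ -0.00029289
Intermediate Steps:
Q = 22/9 (Q = -2/9 + (8*3)/9 = -2/9 + (⅑)*24 = -2/9 + 8/3 = 22/9 ≈ 2.4444)
B(Q)/8279421 = -2425/8279421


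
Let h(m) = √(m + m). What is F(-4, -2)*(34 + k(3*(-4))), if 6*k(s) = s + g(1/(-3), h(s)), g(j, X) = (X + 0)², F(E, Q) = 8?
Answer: 224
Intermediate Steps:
h(m) = √2*√m (h(m) = √(2*m) = √2*√m)
g(j, X) = X²
k(s) = s/2 (k(s) = (s + (√2*√s)²)/6 = (s + 2*s)/6 = (3*s)/6 = s/2)
F(-4, -2)*(34 + k(3*(-4))) = 8*(34 + (3*(-4))/2) = 8*(34 + (½)*(-12)) = 8*(34 - 6) = 8*28 = 224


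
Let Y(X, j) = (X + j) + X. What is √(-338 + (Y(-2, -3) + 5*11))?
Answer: I*√290 ≈ 17.029*I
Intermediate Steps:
Y(X, j) = j + 2*X
√(-338 + (Y(-2, -3) + 5*11)) = √(-338 + ((-3 + 2*(-2)) + 5*11)) = √(-338 + ((-3 - 4) + 55)) = √(-338 + (-7 + 55)) = √(-338 + 48) = √(-290) = I*√290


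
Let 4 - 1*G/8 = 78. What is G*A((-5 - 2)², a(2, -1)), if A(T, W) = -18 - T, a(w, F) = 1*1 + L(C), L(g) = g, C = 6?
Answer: 39664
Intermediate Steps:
a(w, F) = 7 (a(w, F) = 1*1 + 6 = 1 + 6 = 7)
G = -592 (G = 32 - 8*78 = 32 - 624 = -592)
G*A((-5 - 2)², a(2, -1)) = -592*(-18 - (-5 - 2)²) = -592*(-18 - 1*(-7)²) = -592*(-18 - 1*49) = -592*(-18 - 49) = -592*(-67) = 39664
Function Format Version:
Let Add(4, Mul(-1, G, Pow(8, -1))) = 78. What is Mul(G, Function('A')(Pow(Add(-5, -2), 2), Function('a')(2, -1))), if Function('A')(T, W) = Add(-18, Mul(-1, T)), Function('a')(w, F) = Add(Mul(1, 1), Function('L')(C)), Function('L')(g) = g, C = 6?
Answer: 39664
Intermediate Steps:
Function('a')(w, F) = 7 (Function('a')(w, F) = Add(Mul(1, 1), 6) = Add(1, 6) = 7)
G = -592 (G = Add(32, Mul(-8, 78)) = Add(32, -624) = -592)
Mul(G, Function('A')(Pow(Add(-5, -2), 2), Function('a')(2, -1))) = Mul(-592, Add(-18, Mul(-1, Pow(Add(-5, -2), 2)))) = Mul(-592, Add(-18, Mul(-1, Pow(-7, 2)))) = Mul(-592, Add(-18, Mul(-1, 49))) = Mul(-592, Add(-18, -49)) = Mul(-592, -67) = 39664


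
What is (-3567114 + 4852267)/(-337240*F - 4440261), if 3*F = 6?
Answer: -1285153/5114741 ≈ -0.25126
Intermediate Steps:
F = 2 (F = (1/3)*6 = 2)
(-3567114 + 4852267)/(-337240*F - 4440261) = (-3567114 + 4852267)/(-337240*2 - 4440261) = 1285153/(-674480 - 4440261) = 1285153/(-5114741) = 1285153*(-1/5114741) = -1285153/5114741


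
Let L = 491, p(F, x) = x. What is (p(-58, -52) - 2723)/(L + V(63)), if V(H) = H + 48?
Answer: -2775/602 ≈ -4.6096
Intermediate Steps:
V(H) = 48 + H
(p(-58, -52) - 2723)/(L + V(63)) = (-52 - 2723)/(491 + (48 + 63)) = -2775/(491 + 111) = -2775/602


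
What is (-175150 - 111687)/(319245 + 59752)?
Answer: -286837/378997 ≈ -0.75683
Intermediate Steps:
(-175150 - 111687)/(319245 + 59752) = -286837/378997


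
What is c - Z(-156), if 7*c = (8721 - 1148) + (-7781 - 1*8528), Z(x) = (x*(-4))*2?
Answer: -2496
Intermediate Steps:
Z(x) = -8*x (Z(x) = -4*x*2 = -8*x)
c = -1248 (c = ((8721 - 1148) + (-7781 - 1*8528))/7 = (7573 + (-7781 - 8528))/7 = (7573 - 16309)/7 = (1/7)*(-8736) = -1248)
c - Z(-156) = -1248 - (-8)*(-156) = -1248 - 1*1248 = -1248 - 1248 = -2496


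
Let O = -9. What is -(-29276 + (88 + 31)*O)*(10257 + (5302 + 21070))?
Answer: 1111580263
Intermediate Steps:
-(-29276 + (88 + 31)*O)*(10257 + (5302 + 21070)) = -(-29276 + (88 + 31)*(-9))*(10257 + (5302 + 21070)) = -(-29276 + 119*(-9))*(10257 + 26372) = -(-29276 - 1071)*36629 = -(-30347)*36629 = -1*(-1111580263) = 1111580263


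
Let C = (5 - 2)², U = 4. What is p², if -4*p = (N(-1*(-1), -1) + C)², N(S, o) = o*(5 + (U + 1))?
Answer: 1/16 ≈ 0.062500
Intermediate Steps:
C = 9 (C = 3² = 9)
N(S, o) = 10*o (N(S, o) = o*(5 + (4 + 1)) = o*(5 + 5) = o*10 = 10*o)
p = -¼ (p = -(10*(-1) + 9)²/4 = -(-10 + 9)²/4 = -¼*(-1)² = -¼*1 = -¼ ≈ -0.25000)
p² = (-¼)² = 1/16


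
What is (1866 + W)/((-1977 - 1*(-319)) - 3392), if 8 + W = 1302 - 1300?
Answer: -186/505 ≈ -0.36832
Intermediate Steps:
W = -6 (W = -8 + (1302 - 1300) = -8 + 2 = -6)
(1866 + W)/((-1977 - 1*(-319)) - 3392) = (1866 - 6)/((-1977 - 1*(-319)) - 3392) = 1860/((-1977 + 319) - 3392) = 1860/(-1658 - 3392) = 1860/(-5050) = 1860*(-1/5050) = -186/505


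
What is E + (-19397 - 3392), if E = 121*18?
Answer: -20611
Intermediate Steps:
E = 2178
E + (-19397 - 3392) = 2178 + (-19397 - 3392) = 2178 - 22789 = -20611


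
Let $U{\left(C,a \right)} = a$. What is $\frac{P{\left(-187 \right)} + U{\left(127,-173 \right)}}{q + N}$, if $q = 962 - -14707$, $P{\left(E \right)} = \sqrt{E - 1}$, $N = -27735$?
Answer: $\frac{173}{12066} - \frac{i \sqrt{47}}{6033} \approx 0.014338 - 0.0011364 i$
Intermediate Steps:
$P{\left(E \right)} = \sqrt{-1 + E}$
$q = 15669$ ($q = 962 + 14707 = 15669$)
$\frac{P{\left(-187 \right)} + U{\left(127,-173 \right)}}{q + N} = \frac{\sqrt{-1 - 187} - 173}{15669 - 27735} = \frac{\sqrt{-188} - 173}{-12066} = \left(2 i \sqrt{47} - 173\right) \left(- \frac{1}{12066}\right) = \left(-173 + 2 i \sqrt{47}\right) \left(- \frac{1}{12066}\right) = \frac{173}{12066} - \frac{i \sqrt{47}}{6033}$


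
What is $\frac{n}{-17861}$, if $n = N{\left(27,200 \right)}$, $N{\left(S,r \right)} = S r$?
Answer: $- \frac{5400}{17861} \approx -0.30233$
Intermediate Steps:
$n = 5400$ ($n = 27 \cdot 200 = 5400$)
$\frac{n}{-17861} = \frac{5400}{-17861} = 5400 \left(- \frac{1}{17861}\right) = - \frac{5400}{17861}$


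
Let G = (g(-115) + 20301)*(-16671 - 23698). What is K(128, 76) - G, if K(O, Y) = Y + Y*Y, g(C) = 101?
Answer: 823614190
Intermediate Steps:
K(O, Y) = Y + Y²
G = -823608338 (G = (101 + 20301)*(-16671 - 23698) = 20402*(-40369) = -823608338)
K(128, 76) - G = 76*(1 + 76) - 1*(-823608338) = 76*77 + 823608338 = 5852 + 823608338 = 823614190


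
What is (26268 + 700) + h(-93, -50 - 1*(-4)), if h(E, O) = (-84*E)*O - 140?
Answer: -332524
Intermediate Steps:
h(E, O) = -140 - 84*E*O (h(E, O) = -84*E*O - 140 = -140 - 84*E*O)
(26268 + 700) + h(-93, -50 - 1*(-4)) = (26268 + 700) + (-140 - 84*(-93)*(-50 - 1*(-4))) = 26968 + (-140 - 84*(-93)*(-50 + 4)) = 26968 + (-140 - 84*(-93)*(-46)) = 26968 + (-140 - 359352) = 26968 - 359492 = -332524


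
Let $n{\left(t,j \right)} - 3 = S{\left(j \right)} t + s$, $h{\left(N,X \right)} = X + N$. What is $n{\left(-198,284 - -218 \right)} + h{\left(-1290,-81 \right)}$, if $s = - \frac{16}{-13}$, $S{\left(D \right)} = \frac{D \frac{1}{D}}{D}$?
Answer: $- \frac{4461055}{3263} \approx -1367.2$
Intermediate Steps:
$h{\left(N,X \right)} = N + X$
$S{\left(D \right)} = \frac{1}{D}$ ($S{\left(D \right)} = 1 \frac{1}{D} = \frac{1}{D}$)
$s = \frac{16}{13}$ ($s = \left(-16\right) \left(- \frac{1}{13}\right) = \frac{16}{13} \approx 1.2308$)
$n{\left(t,j \right)} = \frac{55}{13} + \frac{t}{j}$ ($n{\left(t,j \right)} = 3 + \left(\frac{t}{j} + \frac{16}{13}\right) = 3 + \left(\frac{16}{13} + \frac{t}{j}\right) = \frac{55}{13} + \frac{t}{j}$)
$n{\left(-198,284 - -218 \right)} + h{\left(-1290,-81 \right)} = \left(\frac{55}{13} - \frac{198}{284 - -218}\right) - 1371 = \left(\frac{55}{13} - \frac{198}{284 + 218}\right) - 1371 = \left(\frac{55}{13} - \frac{198}{502}\right) - 1371 = \left(\frac{55}{13} - \frac{99}{251}\right) - 1371 = \frac{12518}{3263} - 1371 = - \frac{4461055}{3263}$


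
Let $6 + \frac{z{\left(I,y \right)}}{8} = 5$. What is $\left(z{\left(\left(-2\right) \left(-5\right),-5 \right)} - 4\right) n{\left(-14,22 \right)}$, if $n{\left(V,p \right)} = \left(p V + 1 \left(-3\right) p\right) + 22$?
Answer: $4224$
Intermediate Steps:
$z{\left(I,y \right)} = -8$ ($z{\left(I,y \right)} = -48 + 8 \cdot 5 = -48 + 40 = -8$)
$n{\left(V,p \right)} = 22 - 3 p + V p$ ($n{\left(V,p \right)} = \left(V p - 3 p\right) + 22 = \left(- 3 p + V p\right) + 22 = 22 - 3 p + V p$)
$\left(z{\left(\left(-2\right) \left(-5\right),-5 \right)} - 4\right) n{\left(-14,22 \right)} = \left(-8 - 4\right) \left(22 - 66 - 308\right) = \left(-12\right) \left(-352\right) = 4224$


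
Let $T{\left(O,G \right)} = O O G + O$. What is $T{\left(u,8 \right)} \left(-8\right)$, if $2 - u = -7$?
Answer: $-5256$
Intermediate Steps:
$u = 9$ ($u = 2 - -7 = 2 + 7 = 9$)
$T{\left(O,G \right)} = O + G O^{2}$ ($T{\left(O,G \right)} = O^{2} G + O = G O^{2} + O = O + G O^{2}$)
$T{\left(u,8 \right)} \left(-8\right) = 9 \left(1 + 8 \cdot 9\right) \left(-8\right) = 9 \left(1 + 72\right) \left(-8\right) = 9 \cdot 73 \left(-8\right) = 657 \left(-8\right) = -5256$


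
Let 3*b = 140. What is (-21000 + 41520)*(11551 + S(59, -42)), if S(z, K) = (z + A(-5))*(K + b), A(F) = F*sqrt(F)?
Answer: 242676360 - 478800*I*sqrt(5) ≈ 2.4268e+8 - 1.0706e+6*I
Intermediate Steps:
b = 140/3 (b = (1/3)*140 = 140/3 ≈ 46.667)
A(F) = F**(3/2)
S(z, K) = (140/3 + K)*(z - 5*I*sqrt(5)) (S(z, K) = (z + (-5)**(3/2))*(K + 140/3) = (z - 5*I*sqrt(5))*(140/3 + K) = (140/3 + K)*(z - 5*I*sqrt(5)))
(-21000 + 41520)*(11551 + S(59, -42)) = (-21000 + 41520)*(11551 + ((140/3)*59 - 42*59 - 700*I*sqrt(5)/3 - 5*I*(-42)*sqrt(5))) = 20520*(11551 + (8260/3 - 2478 - 700*I*sqrt(5)/3 + 210*I*sqrt(5))) = 20520*(11551 + (826/3 - 70*I*sqrt(5)/3)) = 20520*(35479/3 - 70*I*sqrt(5)/3) = 242676360 - 478800*I*sqrt(5)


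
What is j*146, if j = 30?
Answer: 4380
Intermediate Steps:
j*146 = 30*146 = 4380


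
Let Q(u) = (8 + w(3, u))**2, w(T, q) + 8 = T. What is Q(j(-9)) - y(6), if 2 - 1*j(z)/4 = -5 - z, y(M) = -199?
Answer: 208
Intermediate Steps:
w(T, q) = -8 + T
j(z) = 28 + 4*z (j(z) = 8 - 4*(-5 - z) = 8 + (20 + 4*z) = 28 + 4*z)
Q(u) = 9 (Q(u) = (8 + (-8 + 3))**2 = (8 - 5)**2 = 3**2 = 9)
Q(j(-9)) - y(6) = 9 - 1*(-199) = 9 + 199 = 208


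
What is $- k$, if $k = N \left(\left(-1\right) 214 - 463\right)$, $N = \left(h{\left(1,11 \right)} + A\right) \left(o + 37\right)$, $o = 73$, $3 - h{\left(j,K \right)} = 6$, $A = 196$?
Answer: $14372710$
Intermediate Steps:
$h{\left(j,K \right)} = -3$ ($h{\left(j,K \right)} = 3 - 6 = -3$)
$N = 21230$ ($N = \left(-3 + 196\right) \left(73 + 37\right) = 193 \cdot 110 = 21230$)
$k = -14372710$ ($k = 21230 \left(\left(-1\right) 214 - 463\right) = 21230 \left(-214 - 463\right) = 21230 \left(-677\right) = -14372710$)
$- k = \left(-1\right) \left(-14372710\right) = 14372710$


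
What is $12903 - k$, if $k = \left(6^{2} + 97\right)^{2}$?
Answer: $-4786$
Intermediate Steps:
$k = 17689$ ($k = \left(36 + 97\right)^{2} = 133^{2} = 17689$)
$12903 - k = 12903 - 17689 = -4786$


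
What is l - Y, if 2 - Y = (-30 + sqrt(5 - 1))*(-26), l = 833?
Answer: 1559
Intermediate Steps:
Y = -726 (Y = 2 - (-30 + sqrt(5 - 1))*(-26) = 2 - (-30 + sqrt(4))*(-26) = 2 - (-30 + 2)*(-26) = 2 - (-28)*(-26) = 2 - 1*728 = 2 - 728 = -726)
l - Y = 833 - 1*(-726) = 833 + 726 = 1559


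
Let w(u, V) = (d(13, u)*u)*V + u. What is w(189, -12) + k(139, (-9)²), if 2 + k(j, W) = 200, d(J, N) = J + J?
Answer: -58581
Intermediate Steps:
d(J, N) = 2*J
w(u, V) = u + 26*V*u (w(u, V) = ((2*13)*u)*V + u = (26*u)*V + u = 26*V*u + u = u + 26*V*u)
k(j, W) = 198 (k(j, W) = -2 + 200 = 198)
w(189, -12) + k(139, (-9)²) = 189*(1 + 26*(-12)) + 198 = 189*(1 - 312) + 198 = 189*(-311) + 198 = -58779 + 198 = -58581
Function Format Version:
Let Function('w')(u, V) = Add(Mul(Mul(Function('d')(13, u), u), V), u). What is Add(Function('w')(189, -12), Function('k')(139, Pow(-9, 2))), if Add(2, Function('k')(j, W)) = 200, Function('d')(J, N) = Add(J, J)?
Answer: -58581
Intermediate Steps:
Function('d')(J, N) = Mul(2, J)
Function('w')(u, V) = Add(u, Mul(26, V, u)) (Function('w')(u, V) = Add(Mul(Mul(Mul(2, 13), u), V), u) = Add(Mul(Mul(26, u), V), u) = Add(Mul(26, V, u), u) = Add(u, Mul(26, V, u)))
Function('k')(j, W) = 198 (Function('k')(j, W) = Add(-2, 200) = 198)
Add(Function('w')(189, -12), Function('k')(139, Pow(-9, 2))) = Add(Mul(189, Add(1, Mul(26, -12))), 198) = Add(Mul(189, Add(1, -312)), 198) = Add(Mul(189, -311), 198) = Add(-58779, 198) = -58581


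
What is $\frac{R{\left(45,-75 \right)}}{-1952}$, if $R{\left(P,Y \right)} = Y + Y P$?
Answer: $\frac{1725}{976} \approx 1.7674$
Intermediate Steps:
$R{\left(P,Y \right)} = Y + P Y$
$\frac{R{\left(45,-75 \right)}}{-1952} = \frac{\left(-75\right) \left(1 + 45\right)}{-1952} = \left(-75\right) 46 \left(- \frac{1}{1952}\right) = \left(-3450\right) \left(- \frac{1}{1952}\right) = \frac{1725}{976}$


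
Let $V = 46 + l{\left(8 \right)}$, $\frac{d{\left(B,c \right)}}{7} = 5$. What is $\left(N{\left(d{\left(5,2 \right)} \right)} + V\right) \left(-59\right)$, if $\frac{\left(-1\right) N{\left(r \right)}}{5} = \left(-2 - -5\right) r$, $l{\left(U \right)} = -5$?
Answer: $28556$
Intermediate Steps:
$d{\left(B,c \right)} = 35$ ($d{\left(B,c \right)} = 7 \cdot 5 = 35$)
$N{\left(r \right)} = - 15 r$ ($N{\left(r \right)} = - 5 \left(-2 - -5\right) r = - 5 \left(-2 + 5\right) r = - 5 \cdot 3 r = - 15 r$)
$V = 41$ ($V = 46 - 5 = 41$)
$\left(N{\left(d{\left(5,2 \right)} \right)} + V\right) \left(-59\right) = \left(\left(-15\right) 35 + 41\right) \left(-59\right) = \left(-525 + 41\right) \left(-59\right) = \left(-484\right) \left(-59\right) = 28556$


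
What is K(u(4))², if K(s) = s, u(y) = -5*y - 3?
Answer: 529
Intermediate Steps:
u(y) = -3 - 5*y
K(u(4))² = (-3 - 5*4)² = (-3 - 20)² = (-23)² = 529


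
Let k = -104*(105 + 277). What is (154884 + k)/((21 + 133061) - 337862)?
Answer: -28789/51195 ≈ -0.56234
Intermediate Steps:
k = -39728 (k = -104*382 = -39728)
(154884 + k)/((21 + 133061) - 337862) = (154884 - 39728)/((21 + 133061) - 337862) = 115156/(133082 - 337862) = 115156/(-204780) = 115156*(-1/204780) = -28789/51195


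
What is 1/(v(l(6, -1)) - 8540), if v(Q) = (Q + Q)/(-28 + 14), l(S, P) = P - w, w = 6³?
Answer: -1/8509 ≈ -0.00011752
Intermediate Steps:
w = 216
l(S, P) = -216 + P (l(S, P) = P - 1*216 = P - 216 = -216 + P)
v(Q) = -Q/7 (v(Q) = (2*Q)/(-14) = (2*Q)*(-1/14) = -Q/7)
1/(v(l(6, -1)) - 8540) = 1/(-(-216 - 1)/7 - 8540) = 1/(-⅐*(-217) - 8540) = 1/(31 - 8540) = 1/(-8509) = -1/8509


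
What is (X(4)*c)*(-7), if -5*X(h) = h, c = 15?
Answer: 84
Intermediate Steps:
X(h) = -h/5
(X(4)*c)*(-7) = (-1/5*4*15)*(-7) = -4/5*15*(-7) = -12*(-7) = 84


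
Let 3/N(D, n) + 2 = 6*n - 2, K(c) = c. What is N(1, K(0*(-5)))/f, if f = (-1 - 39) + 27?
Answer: 3/52 ≈ 0.057692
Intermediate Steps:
f = -13 (f = -40 + 27 = -13)
N(D, n) = 3/(-4 + 6*n) (N(D, n) = 3/(-2 + (6*n - 2)) = 3/(-2 + (-2 + 6*n)) = 3/(-4 + 6*n))
N(1, K(0*(-5)))/f = (3/(2*(-2 + 3*(0*(-5)))))/(-13) = -3/(26*(-2 + 3*0)) = -3/(26*(-2 + 0)) = -3/(26*(-2)) = -3*(-1)/(26*2) = -1/13*(-3/4) = 3/52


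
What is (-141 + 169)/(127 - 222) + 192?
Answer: 18212/95 ≈ 191.71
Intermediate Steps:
(-141 + 169)/(127 - 222) + 192 = 28/(-95) + 192 = 28*(-1/95) + 192 = -28/95 + 192 = 18212/95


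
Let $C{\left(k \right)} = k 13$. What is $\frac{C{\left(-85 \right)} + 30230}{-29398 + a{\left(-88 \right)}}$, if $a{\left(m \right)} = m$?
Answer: $- \frac{29125}{29486} \approx -0.98776$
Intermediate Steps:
$C{\left(k \right)} = 13 k$
$\frac{C{\left(-85 \right)} + 30230}{-29398 + a{\left(-88 \right)}} = \frac{13 \left(-85\right) + 30230}{-29398 - 88} = \frac{-1105 + 30230}{-29486} = 29125 \left(- \frac{1}{29486}\right) = - \frac{29125}{29486}$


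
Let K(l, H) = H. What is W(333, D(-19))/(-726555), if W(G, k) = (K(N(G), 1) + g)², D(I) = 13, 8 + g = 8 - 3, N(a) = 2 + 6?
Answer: -4/726555 ≈ -5.5054e-6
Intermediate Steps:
N(a) = 8
g = -3 (g = -8 + (8 - 3) = -8 + 5 = -3)
W(G, k) = 4 (W(G, k) = (1 - 3)² = (-2)² = 4)
W(333, D(-19))/(-726555) = 4/(-726555) = 4*(-1/726555) = -4/726555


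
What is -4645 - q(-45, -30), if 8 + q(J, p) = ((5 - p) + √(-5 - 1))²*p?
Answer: 31933 + 2100*I*√6 ≈ 31933.0 + 5143.9*I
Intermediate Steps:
q(J, p) = -8 + p*(5 - p + I*√6)² (q(J, p) = -8 + ((5 - p) + √(-5 - 1))²*p = -8 + ((5 - p) + √(-6))²*p = -8 + ((5 - p) + I*√6)²*p = -8 + (5 - p + I*√6)²*p = -8 + p*(5 - p + I*√6)²)
-4645 - q(-45, -30) = -4645 - (-8 - 30*(5 - 1*(-30) + I*√6)²) = -4645 - (-8 - 30*(5 + 30 + I*√6)²) = -4645 - (-8 - 30*(35 + I*√6)²) = -4645 + (8 + 30*(35 + I*√6)²) = -4637 + 30*(35 + I*√6)²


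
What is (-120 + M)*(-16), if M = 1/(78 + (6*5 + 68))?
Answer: 21119/11 ≈ 1919.9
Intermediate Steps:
M = 1/176 (M = 1/(78 + (30 + 68)) = 1/(78 + 98) = 1/176 ≈ 0.0056818)
(-120 + M)*(-16) = (-120 + 1/176)*(-16) = -21119/176*(-16) = 21119/11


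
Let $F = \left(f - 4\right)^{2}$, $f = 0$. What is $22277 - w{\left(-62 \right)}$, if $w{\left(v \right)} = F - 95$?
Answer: $22356$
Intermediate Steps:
$F = 16$ ($F = \left(0 - 4\right)^{2} = \left(-4\right)^{2} = 16$)
$w{\left(v \right)} = -79$ ($w{\left(v \right)} = 16 - 95 = -79$)
$22277 - w{\left(-62 \right)} = 22277 - -79 = 22277 + 79 = 22356$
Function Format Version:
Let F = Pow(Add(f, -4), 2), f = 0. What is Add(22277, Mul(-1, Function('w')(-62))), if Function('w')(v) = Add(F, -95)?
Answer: 22356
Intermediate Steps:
F = 16 (F = Pow(Add(0, -4), 2) = Pow(-4, 2) = 16)
Function('w')(v) = -79 (Function('w')(v) = Add(16, -95) = -79)
Add(22277, Mul(-1, Function('w')(-62))) = Add(22277, Mul(-1, -79)) = Add(22277, 79) = 22356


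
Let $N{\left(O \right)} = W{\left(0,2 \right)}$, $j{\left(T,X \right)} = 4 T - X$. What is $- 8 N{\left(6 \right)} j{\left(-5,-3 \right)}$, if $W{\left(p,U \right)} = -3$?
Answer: $-408$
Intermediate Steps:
$j{\left(T,X \right)} = - X + 4 T$
$N{\left(O \right)} = -3$
$- 8 N{\left(6 \right)} j{\left(-5,-3 \right)} = \left(-8\right) \left(-3\right) \left(\left(-1\right) \left(-3\right) + 4 \left(-5\right)\right) = 24 \left(3 - 20\right) = 24 \left(-17\right) = -408$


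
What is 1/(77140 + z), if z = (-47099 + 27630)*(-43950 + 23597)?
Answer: 1/396329697 ≈ 2.5232e-9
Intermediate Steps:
z = 396252557 (z = -19469*(-20353) = 396252557)
1/(77140 + z) = 1/(77140 + 396252557) = 1/396329697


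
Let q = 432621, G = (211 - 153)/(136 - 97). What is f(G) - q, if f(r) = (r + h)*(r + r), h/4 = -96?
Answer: -659747029/1521 ≈ -4.3376e+5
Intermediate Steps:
h = -384 (h = 4*(-96) = -384)
G = 58/39 ≈ 1.4872
f(r) = 2*r*(-384 + r) (f(r) = (r - 384)*(r + r) = (-384 + r)*(2*r) = 2*r*(-384 + r))
f(G) - q = 2*(58/39)*(-384 + 58/39) - 1*432621 = 2*(58/39)*(-14918/39) - 432621 = -1730488/1521 - 432621 = -659747029/1521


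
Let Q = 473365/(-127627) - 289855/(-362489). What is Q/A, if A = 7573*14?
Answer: -9614020100/350352604025519 ≈ -2.7441e-5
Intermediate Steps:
Q = -134596281400/46263383603 (Q = 473365*(-1/127627) - 289855*(-1/362489) = -473365/127627 + 289855/362489 = -134596281400/46263383603 ≈ -2.9093)
A = 106022
Q/A = -134596281400/46263383603/106022 = -134596281400/46263383603*1/106022 = -9614020100/350352604025519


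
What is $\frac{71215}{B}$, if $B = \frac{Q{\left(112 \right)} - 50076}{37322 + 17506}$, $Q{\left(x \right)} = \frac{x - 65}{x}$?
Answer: $- \frac{87462502848}{1121693} \approx -77974.0$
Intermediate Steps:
$Q{\left(x \right)} = \frac{-65 + x}{x}$ ($Q{\left(x \right)} = \frac{x - 65}{x} = \frac{-65 + x}{x}$)
$B = - \frac{5608465}{6140736}$ ($B = \frac{\frac{-65 + 112}{112} - 50076}{37322 + 17506} = \frac{\frac{1}{112} \cdot 47 - 50076}{54828} = \left(\frac{47}{112} - 50076\right) \frac{1}{54828} = \left(- \frac{5608465}{112}\right) \frac{1}{54828} = - \frac{5608465}{6140736} \approx -0.91332$)
$\frac{71215}{B} = \frac{71215}{- \frac{5608465}{6140736}} = 71215 \left(- \frac{6140736}{5608465}\right) = - \frac{87462502848}{1121693}$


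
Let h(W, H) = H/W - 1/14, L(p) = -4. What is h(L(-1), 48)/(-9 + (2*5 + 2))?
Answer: -169/42 ≈ -4.0238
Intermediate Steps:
h(W, H) = -1/14 + H/W (h(W, H) = H/W - 1*1/14 = H/W - 1/14 = -1/14 + H/W)
h(L(-1), 48)/(-9 + (2*5 + 2)) = ((48 - 1/14*(-4))/(-4))/(-9 + (2*5 + 2)) = (-(48 + 2/7)/4)/(-9 + (10 + 2)) = (-1/4*338/7)/(-9 + 12) = -169/14/3 = (1/3)*(-169/14) = -169/42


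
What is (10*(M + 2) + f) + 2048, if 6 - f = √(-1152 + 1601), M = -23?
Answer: 1844 - √449 ≈ 1822.8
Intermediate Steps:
f = 6 - √449 (f = 6 - √(-1152 + 1601) = 6 - √449 ≈ -15.190)
(10*(M + 2) + f) + 2048 = (10*(-23 + 2) + (6 - √449)) + 2048 = (10*(-21) + (6 - √449)) + 2048 = (-210 + (6 - √449)) + 2048 = (-204 - √449) + 2048 = 1844 - √449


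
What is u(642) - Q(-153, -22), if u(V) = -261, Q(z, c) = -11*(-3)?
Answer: -294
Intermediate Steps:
Q(z, c) = 33
u(642) - Q(-153, -22) = -261 - 1*33 = -261 - 33 = -294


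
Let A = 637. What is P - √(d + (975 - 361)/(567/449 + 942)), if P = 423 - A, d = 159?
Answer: -214 - √1145485383501/84705 ≈ -226.64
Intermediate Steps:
P = -214 (P = 423 - 1*637 = 423 - 637 = -214)
P - √(d + (975 - 361)/(567/449 + 942)) = -214 - √(159 + (975 - 361)/(567/449 + 942)) = -214 - √(159 + 614/(567*(1/449) + 942)) = -214 - √(159 + 614/(567/449 + 942)) = -214 - √(159 + 614/(423525/449)) = -214 - √(159 + 614*(449/423525)) = -214 - √(159 + 275686/423525) = -214 - √(67616161/423525) = -214 - √1145485383501/84705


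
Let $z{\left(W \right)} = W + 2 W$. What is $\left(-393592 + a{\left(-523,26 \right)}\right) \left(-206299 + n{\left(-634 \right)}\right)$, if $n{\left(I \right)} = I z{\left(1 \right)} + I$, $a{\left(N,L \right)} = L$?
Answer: $82190355610$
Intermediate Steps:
$z{\left(W \right)} = 3 W$
$n{\left(I \right)} = 4 I$ ($n{\left(I \right)} = I 3 \cdot 1 + I = I 3 + I = 3 I + I = 4 I$)
$\left(-393592 + a{\left(-523,26 \right)}\right) \left(-206299 + n{\left(-634 \right)}\right) = \left(-393592 + 26\right) \left(-206299 + 4 \left(-634\right)\right) = - 393566 \left(-206299 - 2536\right) = \left(-393566\right) \left(-208835\right) = 82190355610$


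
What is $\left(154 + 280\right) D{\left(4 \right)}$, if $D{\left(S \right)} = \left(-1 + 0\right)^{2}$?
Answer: $434$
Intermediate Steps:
$D{\left(S \right)} = 1$ ($D{\left(S \right)} = \left(-1\right)^{2} = 1$)
$\left(154 + 280\right) D{\left(4 \right)} = \left(154 + 280\right) 1 = 434 \cdot 1 = 434$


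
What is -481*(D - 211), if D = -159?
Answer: 177970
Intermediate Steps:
-481*(D - 211) = -481*(-159 - 211) = -481*(-370) = 177970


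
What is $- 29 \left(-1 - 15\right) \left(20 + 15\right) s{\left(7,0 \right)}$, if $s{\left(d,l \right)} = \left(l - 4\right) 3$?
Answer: $-194880$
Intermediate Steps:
$s{\left(d,l \right)} = -12 + 3 l$ ($s{\left(d,l \right)} = \left(-4 + l\right) 3 = -12 + 3 l$)
$- 29 \left(-1 - 15\right) \left(20 + 15\right) s{\left(7,0 \right)} = - 29 \left(-1 - 15\right) \left(20 + 15\right) \left(-12 + 3 \cdot 0\right) = - 29 \left(\left(-16\right) 35\right) \left(-12 + 0\right) = \left(-29\right) \left(-560\right) \left(-12\right) = 16240 \left(-12\right) = -194880$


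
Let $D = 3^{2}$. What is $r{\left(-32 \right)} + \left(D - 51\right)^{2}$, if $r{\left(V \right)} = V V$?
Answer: $2788$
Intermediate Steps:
$r{\left(V \right)} = V^{2}$
$D = 9$
$r{\left(-32 \right)} + \left(D - 51\right)^{2} = \left(-32\right)^{2} + \left(9 - 51\right)^{2} = 1024 + \left(9 - 51\right)^{2} = 1024 + \left(-42\right)^{2} = 1024 + 1764 = 2788$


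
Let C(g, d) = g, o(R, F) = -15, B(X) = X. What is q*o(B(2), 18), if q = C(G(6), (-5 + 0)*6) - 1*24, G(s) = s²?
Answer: -180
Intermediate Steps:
q = 12 (q = 6² - 1*24 = 36 - 24 = 12)
q*o(B(2), 18) = 12*(-15) = -180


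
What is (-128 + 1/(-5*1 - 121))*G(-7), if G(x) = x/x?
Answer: -16129/126 ≈ -128.01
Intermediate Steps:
G(x) = 1
(-128 + 1/(-5*1 - 121))*G(-7) = (-128 + 1/(-5*1 - 121))*1 = (-128 + 1/(-5 - 121))*1 = (-128 + 1/(-126))*1 = (-128 - 1/126)*1 = -16129/126*1 = -16129/126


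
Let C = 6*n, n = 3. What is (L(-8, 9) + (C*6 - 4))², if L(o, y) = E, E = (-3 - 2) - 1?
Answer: 9604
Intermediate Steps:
C = 18 (C = 6*3 = 18)
E = -6 (E = -5 - 1 = -6)
L(o, y) = -6
(L(-8, 9) + (C*6 - 4))² = (-6 + (18*6 - 4))² = (-6 + (108 - 4))² = (-6 + 104)² = 98² = 9604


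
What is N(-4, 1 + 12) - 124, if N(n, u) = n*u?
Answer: -176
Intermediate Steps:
N(-4, 1 + 12) - 124 = -4*(1 + 12) - 124 = -4*13 - 124 = -52 - 124 = -176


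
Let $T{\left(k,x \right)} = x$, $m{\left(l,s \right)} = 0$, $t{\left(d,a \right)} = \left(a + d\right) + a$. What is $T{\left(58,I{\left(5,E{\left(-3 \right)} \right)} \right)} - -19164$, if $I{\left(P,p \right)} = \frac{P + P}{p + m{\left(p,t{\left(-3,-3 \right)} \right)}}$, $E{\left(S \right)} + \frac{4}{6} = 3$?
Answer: $\frac{134178}{7} \approx 19168.0$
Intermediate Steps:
$t{\left(d,a \right)} = d + 2 a$
$E{\left(S \right)} = \frac{7}{3}$ ($E{\left(S \right)} = - \frac{2}{3} + 3 = \frac{7}{3}$)
$I{\left(P,p \right)} = \frac{2 P}{p}$ ($I{\left(P,p \right)} = \frac{P + P}{p + 0} = \frac{2 P}{p}$)
$T{\left(58,I{\left(5,E{\left(-3 \right)} \right)} \right)} - -19164 = 2 \cdot 5 \frac{1}{\frac{7}{3}} - -19164 = 2 \cdot 5 \cdot \frac{3}{7} + 19164 = \frac{30}{7} + 19164 = \frac{134178}{7}$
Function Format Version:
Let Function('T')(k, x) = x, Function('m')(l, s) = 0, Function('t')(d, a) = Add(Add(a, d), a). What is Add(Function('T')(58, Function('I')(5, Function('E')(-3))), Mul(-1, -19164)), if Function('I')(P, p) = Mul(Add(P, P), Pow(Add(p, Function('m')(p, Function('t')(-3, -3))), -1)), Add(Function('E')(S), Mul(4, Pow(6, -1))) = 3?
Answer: Rational(134178, 7) ≈ 19168.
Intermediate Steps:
Function('t')(d, a) = Add(d, Mul(2, a))
Function('E')(S) = Rational(7, 3) (Function('E')(S) = Add(Rational(-2, 3), 3) = Rational(7, 3))
Function('I')(P, p) = Mul(2, P, Pow(p, -1)) (Function('I')(P, p) = Mul(Add(P, P), Pow(Add(p, 0), -1)) = Mul(Mul(2, P), Pow(p, -1)) = Mul(2, P, Pow(p, -1)))
Add(Function('T')(58, Function('I')(5, Function('E')(-3))), Mul(-1, -19164)) = Add(Mul(2, 5, Pow(Rational(7, 3), -1)), Mul(-1, -19164)) = Add(Mul(2, 5, Rational(3, 7)), 19164) = Add(Rational(30, 7), 19164) = Rational(134178, 7)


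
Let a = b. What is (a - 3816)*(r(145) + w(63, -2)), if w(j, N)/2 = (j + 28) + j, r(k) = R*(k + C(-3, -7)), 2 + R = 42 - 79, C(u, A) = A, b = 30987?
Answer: -137865654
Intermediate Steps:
a = 30987
R = -39 (R = -2 + (42 - 79) = -2 - 37 = -39)
r(k) = 273 - 39*k (r(k) = -39*(k - 7) = -39*(-7 + k) = 273 - 39*k)
w(j, N) = 56 + 4*j (w(j, N) = 2*((j + 28) + j) = 2*((28 + j) + j) = 2*(28 + 2*j) = 56 + 4*j)
(a - 3816)*(r(145) + w(63, -2)) = (30987 - 3816)*((273 - 39*145) + (56 + 4*63)) = 27171*((273 - 5655) + (56 + 252)) = 27171*(-5382 + 308) = 27171*(-5074) = -137865654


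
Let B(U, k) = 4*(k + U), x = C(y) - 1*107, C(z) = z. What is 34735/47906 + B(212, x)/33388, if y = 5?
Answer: 17364865/23521846 ≈ 0.73824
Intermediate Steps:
x = -102 (x = 5 - 1*107 = 5 - 107 = -102)
B(U, k) = 4*U + 4*k (B(U, k) = 4*(U + k) = 4*U + 4*k)
34735/47906 + B(212, x)/33388 = 34735/47906 + (4*212 + 4*(-102))/33388 = 34735*(1/47906) + (848 - 408)*(1/33388) = 34735/47906 + 440*(1/33388) = 34735/47906 + 110/8347 = 17364865/23521846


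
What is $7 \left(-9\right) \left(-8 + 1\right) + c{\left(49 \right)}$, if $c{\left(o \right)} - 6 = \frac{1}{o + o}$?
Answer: $\frac{43807}{98} \approx 447.01$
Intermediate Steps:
$c{\left(o \right)} = 6 + \frac{1}{2 o}$ ($c{\left(o \right)} = 6 + \frac{1}{o + o} = 6 + \frac{1}{2 o}$)
$7 \left(-9\right) \left(-8 + 1\right) + c{\left(49 \right)} = 7 \left(-9\right) \left(-8 + 1\right) + \left(6 + \frac{1}{2 \cdot 49}\right) = \left(-63\right) \left(-7\right) + \left(6 + \frac{1}{2} \cdot \frac{1}{49}\right) = 441 + \left(6 + \frac{1}{98}\right) = 441 + \frac{589}{98} = \frac{43807}{98}$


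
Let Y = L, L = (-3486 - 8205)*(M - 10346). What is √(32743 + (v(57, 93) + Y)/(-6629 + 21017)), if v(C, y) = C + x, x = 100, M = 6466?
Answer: √1857733673037/7194 ≈ 189.46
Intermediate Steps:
L = 45361080 (L = (-3486 - 8205)*(6466 - 10346) = -11691*(-3880) = 45361080)
Y = 45361080
v(C, y) = 100 + C (v(C, y) = C + 100 = 100 + C)
√(32743 + (v(57, 93) + Y)/(-6629 + 21017)) = √(32743 + ((100 + 57) + 45361080)/(-6629 + 21017)) = √(32743 + (157 + 45361080)/14388) = √(32743 + 45361237*(1/14388)) = √(32743 + 45361237/14388) = √(516467521/14388) = √1857733673037/7194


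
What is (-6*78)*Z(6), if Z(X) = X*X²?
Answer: -101088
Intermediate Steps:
Z(X) = X³
(-6*78)*Z(6) = -6*78*6³ = -468*216 = -101088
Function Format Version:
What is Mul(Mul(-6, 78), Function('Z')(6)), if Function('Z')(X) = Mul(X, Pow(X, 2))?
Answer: -101088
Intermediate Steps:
Function('Z')(X) = Pow(X, 3)
Mul(Mul(-6, 78), Function('Z')(6)) = Mul(Mul(-6, 78), Pow(6, 3)) = Mul(-468, 216) = -101088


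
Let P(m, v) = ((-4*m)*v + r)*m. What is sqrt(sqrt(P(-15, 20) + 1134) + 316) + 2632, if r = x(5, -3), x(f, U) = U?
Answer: 2632 + sqrt(316 + 3*I*sqrt(1869)) ≈ 2650.1 + 3.5763*I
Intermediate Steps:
r = -3
P(m, v) = m*(-3 - 4*m*v) (P(m, v) = ((-4*m)*v - 3)*m = (-4*m*v - 3)*m = (-3 - 4*m*v)*m = m*(-3 - 4*m*v))
sqrt(sqrt(P(-15, 20) + 1134) + 316) + 2632 = sqrt(sqrt(-1*(-15)*(3 + 4*(-15)*20) + 1134) + 316) + 2632 = sqrt(sqrt(-1*(-15)*(3 - 1200) + 1134) + 316) + 2632 = sqrt(sqrt(-1*(-15)*(-1197) + 1134) + 316) + 2632 = sqrt(sqrt(-17955 + 1134) + 316) + 2632 = sqrt(sqrt(-16821) + 316) + 2632 = sqrt(3*I*sqrt(1869) + 316) + 2632 = sqrt(316 + 3*I*sqrt(1869)) + 2632 = 2632 + sqrt(316 + 3*I*sqrt(1869))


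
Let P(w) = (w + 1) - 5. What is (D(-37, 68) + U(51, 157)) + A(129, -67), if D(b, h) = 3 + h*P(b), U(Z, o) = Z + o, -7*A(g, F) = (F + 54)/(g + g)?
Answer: -4654049/1806 ≈ -2577.0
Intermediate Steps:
A(g, F) = -(54 + F)/(14*g) (A(g, F) = -(F + 54)/(7*(g + g)) = -(54 + F)/(7*(2*g)) = -(54 + F)*1/(2*g)/7 = -(54 + F)/(14*g))
P(w) = -4 + w (P(w) = (1 + w) - 5 = -4 + w)
D(b, h) = 3 + h*(-4 + b)
(D(-37, 68) + U(51, 157)) + A(129, -67) = ((3 + 68*(-4 - 37)) + (51 + 157)) + (1/14)*(-54 - 1*(-67))/129 = ((3 + 68*(-41)) + 208) + (1/14)*(1/129)*(-54 + 67) = ((3 - 2788) + 208) + (1/14)*(1/129)*13 = (-2785 + 208) + 13/1806 = -2577 + 13/1806 = -4654049/1806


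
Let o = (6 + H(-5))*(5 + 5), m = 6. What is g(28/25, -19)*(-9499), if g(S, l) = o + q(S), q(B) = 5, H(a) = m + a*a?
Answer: -3562125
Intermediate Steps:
H(a) = 6 + a² (H(a) = 6 + a*a = 6 + a²)
o = 370 (o = (6 + (6 + (-5)²))*(5 + 5) = (6 + (6 + 25))*10 = (6 + 31)*10 = 37*10 = 370)
g(S, l) = 375 (g(S, l) = 370 + 5 = 375)
g(28/25, -19)*(-9499) = 375*(-9499) = -3562125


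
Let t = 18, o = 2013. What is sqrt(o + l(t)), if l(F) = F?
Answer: sqrt(2031) ≈ 45.067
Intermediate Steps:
sqrt(o + l(t)) = sqrt(2013 + 18) = sqrt(2031)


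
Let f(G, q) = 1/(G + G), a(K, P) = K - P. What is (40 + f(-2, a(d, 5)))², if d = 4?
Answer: 25281/16 ≈ 1580.1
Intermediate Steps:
f(G, q) = 1/(2*G)
(40 + f(-2, a(d, 5)))² = (40 + (½)/(-2))² = (40 + (½)*(-½))² = (40 - ¼)² = (159/4)² = 25281/16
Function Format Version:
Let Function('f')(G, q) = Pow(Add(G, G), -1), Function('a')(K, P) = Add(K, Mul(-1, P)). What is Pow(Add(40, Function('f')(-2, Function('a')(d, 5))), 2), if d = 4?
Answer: Rational(25281, 16) ≈ 1580.1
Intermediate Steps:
Function('f')(G, q) = Mul(Rational(1, 2), Pow(G, -1)) (Function('f')(G, q) = Pow(Mul(2, G), -1) = Mul(Rational(1, 2), Pow(G, -1)))
Pow(Add(40, Function('f')(-2, Function('a')(d, 5))), 2) = Pow(Add(40, Mul(Rational(1, 2), Pow(-2, -1))), 2) = Pow(Add(40, Mul(Rational(1, 2), Rational(-1, 2))), 2) = Pow(Add(40, Rational(-1, 4)), 2) = Pow(Rational(159, 4), 2) = Rational(25281, 16)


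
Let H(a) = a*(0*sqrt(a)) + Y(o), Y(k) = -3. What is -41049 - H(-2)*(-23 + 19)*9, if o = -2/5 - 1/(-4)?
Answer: -41157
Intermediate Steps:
o = -3/20 (o = -2*1/5 - 1*(-1/4) = -2/5 + 1/4 = -3/20 ≈ -0.15000)
H(a) = -3 (H(a) = a*(0*sqrt(a)) - 3 = a*0 - 3 = 0 - 3 = -3)
-41049 - H(-2)*(-23 + 19)*9 = -41049 - (-3)*(-23 + 19)*9 = -41049 - (-3)*(-4*9) = -41049 - (-3)*(-36) = -41049 - 1*108 = -41049 - 108 = -41157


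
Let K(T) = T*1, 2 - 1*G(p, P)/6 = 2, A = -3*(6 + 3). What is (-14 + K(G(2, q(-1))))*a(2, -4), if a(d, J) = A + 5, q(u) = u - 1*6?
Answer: 308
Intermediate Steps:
q(u) = -6 + u (q(u) = u - 6 = -6 + u)
A = -27 (A = -3*9 = -27)
G(p, P) = 0 (G(p, P) = 12 - 6*2 = 12 - 12 = 0)
K(T) = T
a(d, J) = -22 (a(d, J) = -27 + 5 = -22)
(-14 + K(G(2, q(-1))))*a(2, -4) = (-14 + 0)*(-22) = -14*(-22) = 308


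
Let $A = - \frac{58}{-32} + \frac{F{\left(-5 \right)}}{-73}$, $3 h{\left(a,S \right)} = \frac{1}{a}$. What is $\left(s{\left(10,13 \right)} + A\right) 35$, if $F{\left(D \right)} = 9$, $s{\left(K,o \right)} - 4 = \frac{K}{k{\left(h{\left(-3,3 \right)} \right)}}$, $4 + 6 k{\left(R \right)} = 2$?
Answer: $- \frac{993825}{1168} \approx -850.88$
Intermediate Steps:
$h{\left(a,S \right)} = \frac{1}{3 a}$
$k{\left(R \right)} = - \frac{1}{3}$ ($k{\left(R \right)} = - \frac{2}{3} + \frac{1}{6} \cdot 2 = - \frac{2}{3} + \frac{1}{3} = - \frac{1}{3}$)
$s{\left(K,o \right)} = 4 - 3 K$ ($s{\left(K,o \right)} = 4 + \frac{K}{- \frac{1}{3}} = 4 + K \left(-3\right) = 4 - 3 K$)
$A = \frac{1973}{1168}$ ($A = - \frac{58}{-32} + \frac{9}{-73} = \left(-58\right) \left(- \frac{1}{32}\right) + 9 \left(- \frac{1}{73}\right) = \frac{29}{16} - \frac{9}{73} = \frac{1973}{1168} \approx 1.6892$)
$\left(s{\left(10,13 \right)} + A\right) 35 = \left(\left(4 - 30\right) + \frac{1973}{1168}\right) 35 = \left(-26 + \frac{1973}{1168}\right) 35 = \left(- \frac{28395}{1168}\right) 35 = - \frac{993825}{1168}$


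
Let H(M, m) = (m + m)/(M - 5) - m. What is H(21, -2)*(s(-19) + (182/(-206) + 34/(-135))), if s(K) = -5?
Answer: -149296/13905 ≈ -10.737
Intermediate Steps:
H(M, m) = -m + 2*m/(-5 + M) (H(M, m) = (2*m)/(-5 + M) - m = 2*m/(-5 + M) - m = -m + 2*m/(-5 + M))
H(21, -2)*(s(-19) + (182/(-206) + 34/(-135))) = (-2*(7 - 1*21)/(-5 + 21))*(-5 + (182/(-206) + 34/(-135))) = (-2*(7 - 21)/16)*(-5 + (182*(-1/206) + 34*(-1/135))) = (-2*1/16*(-14))*(-5 + (-91/103 - 34/135)) = 7*(-5 - 15787/13905)/4 = (7/4)*(-85312/13905) = -149296/13905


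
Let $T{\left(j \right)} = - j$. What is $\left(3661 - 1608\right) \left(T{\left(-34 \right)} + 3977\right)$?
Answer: $8234583$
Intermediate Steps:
$\left(3661 - 1608\right) \left(T{\left(-34 \right)} + 3977\right) = \left(3661 - 1608\right) \left(\left(-1\right) \left(-34\right) + 3977\right) = 2053 \left(34 + 3977\right) = 2053 \cdot 4011 = 8234583$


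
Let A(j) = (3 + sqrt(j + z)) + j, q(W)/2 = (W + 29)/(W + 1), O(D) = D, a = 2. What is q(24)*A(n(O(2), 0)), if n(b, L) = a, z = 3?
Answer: 106/5 + 106*sqrt(5)/25 ≈ 30.681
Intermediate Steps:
n(b, L) = 2
q(W) = 2*(29 + W)/(1 + W) (q(W) = 2*((W + 29)/(W + 1)) = 2*((29 + W)/(1 + W)) = 2*(29 + W)/(1 + W))
A(j) = 3 + j + sqrt(3 + j) (A(j) = (3 + sqrt(j + 3)) + j = (3 + sqrt(3 + j)) + j = 3 + j + sqrt(3 + j))
q(24)*A(n(O(2), 0)) = (2*(29 + 24)/(1 + 24))*(3 + 2 + sqrt(3 + 2)) = (2*53/25)*(3 + 2 + sqrt(5)) = (2*(1/25)*53)*(5 + sqrt(5)) = 106*(5 + sqrt(5))/25 = 106/5 + 106*sqrt(5)/25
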